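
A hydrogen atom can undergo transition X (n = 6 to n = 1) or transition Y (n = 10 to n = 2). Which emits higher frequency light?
6 → 1

Calculate the energy for each transition:

Transition 6 → 1:
ΔE₁ = |E_1 - E_6| = |-13.6057/1² - (-13.6057/6²)|
ΔE₁ = |-13.60570000000 - (-0.37793611111)| = 13.22776389 eV

Transition 10 → 2:
ΔE₂ = |E_2 - E_10| = |-13.6057/2² - (-13.6057/10²)|
ΔE₂ = |-3.40142500000 - (-0.13605700000)| = 3.26536800 eV

Since 13.22776389 eV > 3.26536800 eV, the transition 6 → 1 emits the more energetic photon.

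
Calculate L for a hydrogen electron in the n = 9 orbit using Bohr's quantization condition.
9.4911e-34 J·s (or 9ℏ)

In the Bohr model, angular momentum is quantized:
L = nℏ

where ℏ = h/(2π) = 1.054572e-34 J·s

For n = 9:
L = 9 × 1.054572e-34 J·s
L = 9.4911e-34 J·s

This can also be written as L = 9ℏ.
The angular momentum is an integer multiple of the reduced Planck constant.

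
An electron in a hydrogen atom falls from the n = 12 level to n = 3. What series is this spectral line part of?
Paschen series

The spectral series in hydrogen are named based on the final (lower) energy level:
- Lyman series: n_final = 1 (ultraviolet)
- Balmer series: n_final = 2 (visible/near-UV)
- Paschen series: n_final = 3 (infrared)
- Brackett series: n_final = 4 (infrared)
- Pfund series: n_final = 5 (far infrared)

Since this transition ends at n = 3, it belongs to the Paschen series.

For reference, this 12 → 3 line has photon energy
ΔE = 13.6057 eV × (1/3² - 1/12²) = 1.41726042 eV,
corresponding to wavelength λ = hc/ΔE = 1239.84 eV·nm / 1.41726042 eV = 874.8145 nm in the infrared region.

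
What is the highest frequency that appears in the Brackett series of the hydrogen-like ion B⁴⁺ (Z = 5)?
5.14e+15 Hz

The series limit corresponds to the transition from n = ∞ to n = 4.
This is the highest energy (shortest wavelength) transition in the Brackett series.

E_∞ = 0 eV
E_4 = -13.6057 × 5² / 4² = -21.25890625 eV

Energy at series limit:
ΔE = E_∞ - E_4 = 0 - (-21.25890625) = 21.25890625 eV
E = 21.25890625 eV × (1.602177 × 10⁻¹⁹ J/eV) = 3.4061e-18 J
f = E/h = 3.4061e-18 J / (6.62607 × 10⁻³⁴ J·s) = 5.14e+15 Hz

This energy equals the ionization energy from the n = 4 state of B⁴⁺.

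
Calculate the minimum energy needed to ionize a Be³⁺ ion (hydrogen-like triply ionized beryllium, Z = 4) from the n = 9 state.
2.6875 eV

The ionization energy is the energy needed to remove the electron completely (n → ∞).

For a hydrogen-like ion with Z = 4, E_n = -13.6057 Z² / n² eV.

At n = 9: E_9 = -13.6057 × 4² / 9² = -2.6875457 eV
At n = ∞: E_∞ = 0 eV

Ionization energy = E_∞ - E_9 = 0 - (-2.6875457) = 2.6875457 eV
Ionization energy ≈ 2.6875 eV

This is also called the binding energy of the electron in state n = 9.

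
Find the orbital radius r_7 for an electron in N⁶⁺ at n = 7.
0.3704 nm (or 3.7042 Å)

The Bohr radius formula is:
r_n = n² a₀ / Z

where a₀ = 0.0529177 nm is the Bohr radius.

For N⁶⁺ (Z = 7) at n = 7:
r_7 = 7² × 0.0529177 nm / 7
r_7 = 49 × 0.0529177 nm / 7
r_7 = 2.59297 nm / 7
r_7 = 0.3704 nm

The electron orbits at approximately 0.3704 nm from the nucleus.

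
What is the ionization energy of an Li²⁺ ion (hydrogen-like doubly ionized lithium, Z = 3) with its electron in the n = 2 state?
30.6128 eV

The ionization energy is the energy needed to remove the electron completely (n → ∞).

For a hydrogen-like ion with Z = 3, E_n = -13.6057 Z² / n² eV.

At n = 2: E_2 = -13.6057 × 3² / 2² = -30.6128250 eV
At n = ∞: E_∞ = 0 eV

Ionization energy = E_∞ - E_2 = 0 - (-30.6128250) = 30.6128250 eV
Ionization energy ≈ 30.6128 eV

This is also called the binding energy of the electron in state n = 2.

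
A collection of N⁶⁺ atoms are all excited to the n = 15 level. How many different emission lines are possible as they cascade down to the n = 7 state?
36

The electron can occupy levels n = 7, 8, ..., 15 during de-excitation — that is m = 15 - 7 + 1 = 9 distinct levels.

The number of distinct spectral lines equals the number of ways to choose 2 of these m levels (each pair gives one possible emission transition):

Number of lines = m(m-1)/2 = 9×8/2 = 36

These correspond to all possible transitions between the 9 levels:
15 → 14, 15 → 13, 15 → 12, 15 → 11, 15 → 10, 15 → 9, 15 → 8, 15 → 7...

Each transition produces a photon with a unique energy (and thus wavelength). This count does not depend on Z.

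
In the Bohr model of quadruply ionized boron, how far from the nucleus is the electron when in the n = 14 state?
2.074375 nm (or 20.743747 Å)

The Bohr radius formula is:
r_n = n² a₀ / Z

where a₀ = 0.052917721 nm is the Bohr radius.

For B⁴⁺ (Z = 5) at n = 14:
r_14 = 14² × 0.052917721 nm / 5
r_14 = 196 × 0.052917721 nm / 5
r_14 = 10.3718733 nm / 5
r_14 = 2.074375 nm

The electron orbits at approximately 2.074375 nm from the nucleus.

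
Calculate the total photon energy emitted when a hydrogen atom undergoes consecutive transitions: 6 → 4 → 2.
3.02 eV

The energy levels of hydrogen are E_n = -13.6057 / n² eV.

First transition (6 → 4):
ΔE₁ = |E_4 - E_6|
ΔE₁ = |-0.85035625 - (-0.37793611)| = 0.47242 eV

Second transition (4 → 2):
ΔE₂ = |E_2 - E_4|
ΔE₂ = |-3.40142500 - (-0.85035625)| = 2.55107 eV

Total energy released:
E_total = ΔE₁ + ΔE₂ = 0.47242 + 2.55107 = 3.02 eV

Note: This equals the direct transition 6 → 2: 3.02 eV ✓
Energy is conserved regardless of the path taken.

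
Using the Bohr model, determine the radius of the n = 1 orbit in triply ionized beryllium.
0.0132 nm (or 0.1323 Å)

The Bohr radius formula is:
r_n = n² a₀ / Z

where a₀ = 0.0529177 nm is the Bohr radius.

For Be³⁺ (Z = 4) at n = 1:
r_1 = 1² × 0.0529177 nm / 4
r_1 = 1 × 0.0529177 nm / 4
r_1 = 0.05292 nm / 4
r_1 = 0.0132 nm

The electron orbits at approximately 0.0132 nm from the nucleus.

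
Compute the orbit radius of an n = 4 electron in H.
0.846684 nm (or 8.466835 Å)

The Bohr radius formula is:
r_n = n² a₀ / Z

where a₀ = 0.052917721 nm is the Bohr radius.

For H (Z = 1) at n = 4:
r_4 = 4² × 0.052917721 nm / 1
r_4 = 16 × 0.052917721 nm / 1
r_4 = 0.8466835 nm / 1
r_4 = 0.846684 nm

The electron orbits at approximately 0.846684 nm from the nucleus.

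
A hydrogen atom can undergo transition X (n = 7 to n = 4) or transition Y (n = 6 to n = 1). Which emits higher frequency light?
6 → 1

Calculate the energy for each transition:

Transition 7 → 4:
ΔE₁ = |E_4 - E_7| = |-13.6057/4² - (-13.6057/7²)|
ΔE₁ = |-0.850356250 - (-0.277667347)| = 0.572689 eV

Transition 6 → 1:
ΔE₂ = |E_1 - E_6| = |-13.6057/1² - (-13.6057/6²)|
ΔE₂ = |-13.605700000 - (-0.377936111)| = 13.227764 eV

Since 13.227764 eV > 0.572689 eV, the transition 6 → 1 emits the more energetic photon.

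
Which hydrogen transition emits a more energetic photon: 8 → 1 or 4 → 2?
8 → 1

Calculate the energy for each transition:

Transition 8 → 1:
ΔE₁ = |E_1 - E_8| = |-13.6057/1² - (-13.6057/8²)|
ΔE₁ = |-13.6057000000 - (-0.2125890625)| = 13.3931109 eV

Transition 4 → 2:
ΔE₂ = |E_2 - E_4| = |-13.6057/2² - (-13.6057/4²)|
ΔE₂ = |-3.4014250000 - (-0.8503562500)| = 2.5510688 eV

Since 13.3931109 eV > 2.5510688 eV, the transition 8 → 1 emits the more energetic photon.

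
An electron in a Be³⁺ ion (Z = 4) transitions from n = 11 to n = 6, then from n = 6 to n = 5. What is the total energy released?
6.90855 eV

The energy levels of Be³⁺ are E_n = -13.6057 × 4² / n² eV.

First transition (11 → 6):
ΔE₁ = |E_6 - E_11|
ΔE₁ = |-6.04697777778 - (-1.79910082645)| = 4.24787695 eV

Second transition (6 → 5):
ΔE₂ = |E_5 - E_6|
ΔE₂ = |-8.70764800000 - (-6.04697777778)| = 2.66067022 eV

Total energy released:
E_total = ΔE₁ + ΔE₂ = 4.24787695 + 2.66067022 = 6.90855 eV

Note: This equals the direct transition 11 → 5: 6.90855 eV ✓
Energy is conserved regardless of the path taken.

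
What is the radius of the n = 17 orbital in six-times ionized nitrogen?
2.184746 nm (or 21.847459 Å)

The Bohr radius formula is:
r_n = n² a₀ / Z

where a₀ = 0.052917721 nm is the Bohr radius.

For N⁶⁺ (Z = 7) at n = 17:
r_17 = 17² × 0.052917721 nm / 7
r_17 = 289 × 0.052917721 nm / 7
r_17 = 15.2932214 nm / 7
r_17 = 2.184746 nm

The electron orbits at approximately 2.184746 nm from the nucleus.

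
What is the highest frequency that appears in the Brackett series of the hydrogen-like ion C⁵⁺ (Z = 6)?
7.40e+15 Hz

The series limit corresponds to the transition from n = ∞ to n = 4.
This is the highest energy (shortest wavelength) transition in the Brackett series.

E_∞ = 0 eV
E_4 = -13.6057 × 6² / 4² = -30.6128 eV

Energy at series limit:
ΔE = E_∞ - E_4 = 0 - (-30.6128) = 30.6128 eV
E = 30.6128 eV × (1.602177 × 10⁻¹⁹ J/eV) = 4.9047e-18 J
f = E/h = 4.9047e-18 J / (6.62607 × 10⁻³⁴ J·s) = 7.40e+15 Hz

This energy equals the ionization energy from the n = 4 state of C⁵⁺.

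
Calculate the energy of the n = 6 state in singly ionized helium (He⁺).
-1.512 eV

For hydrogen-like ions, the energy levels scale with Z²:
E_n = -13.6057 Z² / n² eV

For He⁺ (Z = 2) at n = 6:
E_6 = -13.6057 × 2² / 6²
E_6 = -13.6057 × 4 / 36
E_6 = -54.4228 / 36
E_6 = -1.512 eV

The energy is 4 times more negative than hydrogen at the same n due to the stronger nuclear charge.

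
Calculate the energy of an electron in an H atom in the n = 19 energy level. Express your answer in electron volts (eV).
-0.038 eV

The energy levels of a hydrogen-like atom are given by:
E_n = -13.6057 eV / n²

For n = 19:
E_19 = -13.6057 eV / 19²
E_19 = -13.6057 eV / 361
E_19 = -0.038 eV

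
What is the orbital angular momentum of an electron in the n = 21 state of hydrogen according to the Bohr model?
2.215e-33 J·s (or 21ℏ)

In the Bohr model, angular momentum is quantized:
L = nℏ

where ℏ = h/(2π) = 1.05457e-34 J·s

For n = 21:
L = 21 × 1.05457e-34 J·s
L = 2.215e-33 J·s

This can also be written as L = 21ℏ.
The angular momentum is an integer multiple of the reduced Planck constant.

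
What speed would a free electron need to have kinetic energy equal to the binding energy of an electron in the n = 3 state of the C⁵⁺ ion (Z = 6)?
4.38e+06 m/s (or 1.459472% of c)

The binding energy at n = 3 for C⁵⁺ is:
E_3 = -13.6057 × 6²/3² = -54.42280000 eV
|E_3| = 54.42280000 eV

Convert to Joules:
KE = 54.42280000 eV × (1.602177 × 10⁻¹⁹ J/eV) = 8.7195e-18 J

Using KE = ½mv²:
v = √(2·KE/m_e)
v = √(2 × 8.7195e-18 J / 9.10938 × 10⁻³¹ kg)
v = 4.38e+06 m/s

This is approximately 1.459472% the speed of light.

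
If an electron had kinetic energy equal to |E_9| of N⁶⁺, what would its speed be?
1.70e+06 m/s (or 0.568% of c)

The binding energy at n = 9 for N⁶⁺ is:
E_9 = -13.6057 × 7²/9² = -8.23061 eV
|E_9| = 8.23061 eV

Convert to Joules:
KE = 8.23061 eV × (1.602177 × 10⁻¹⁹ J/eV) = 1.3187e-18 J

Using KE = ½mv²:
v = √(2·KE/m_e)
v = √(2 × 1.3187e-18 J / 9.10938 × 10⁻³¹ kg)
v = 1.70e+06 m/s

This is approximately 0.568% the speed of light.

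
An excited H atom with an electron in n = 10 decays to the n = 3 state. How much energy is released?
1.375687 eV

The energy levels are E_n = -13.6057 eV / n².

Energy at n = 10: E_10 = -13.6057 / 10² = -0.136057000 eV
Energy at n = 3: E_3 = -13.6057 / 3² = -1.511744444 eV

For emission (electron falling to lower state), the photon energy is:
E_photon = E_10 - E_3 = |-0.136057000 - (-1.511744444)|
E_photon = 1.375687 eV

This energy is carried away by the emitted photon.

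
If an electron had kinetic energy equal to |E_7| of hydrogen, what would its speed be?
3.125e+05 m/s (or 0.1042% of c)

The binding energy at n = 7 for hydrogen is:
E_7 = -13.6057/7² = -0.2776673 eV
|E_7| = 0.2776673 eV

Convert to Joules:
KE = 0.2776673 eV × (1.602177 × 10⁻¹⁹ J/eV) = 4.44872e-20 J

Using KE = ½mv²:
v = √(2·KE/m_e)
v = √(2 × 4.44872e-20 J / 9.10938 × 10⁻³¹ kg)
v = 3.125e+05 m/s

This is approximately 0.1042% the speed of light.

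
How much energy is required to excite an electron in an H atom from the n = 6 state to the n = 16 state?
0.324789 eV

The energy levels of a hydrogen-like atom are E_n = -13.6057 eV / n².

Energy at n = 6: E_6 = -13.6057 / 6² = -0.377936111 eV
Energy at n = 16: E_16 = -13.6057 / 16² = -0.053147266 eV

The excitation energy is the difference:
ΔE = E_16 - E_6
ΔE = -0.053147266 - (-0.377936111)
ΔE = 0.324789 eV

Since this is positive, energy must be absorbed (photon absorption).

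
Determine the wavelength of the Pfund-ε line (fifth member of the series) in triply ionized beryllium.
189.84690 nm

The lines of a series are numbered from the longest wavelength (smallest ΔE) outward; the fifth line is the transition from n = n_f + 5 to n_f.
The Pfund series has all transitions ending at n_f = 5.

For Be³⁺ (Z = 4), the fifth line (ε-line) is the jump from n = 10 to n = 5:
E_10 = -13.6057 × 4² / 10² = -2.176912000 eV
E_5 = -13.6057 × 4² / 5² = -8.707648000 eV
ΔE = E_10 - E_5 = 6.530736000 eV

λ = hc/E = 1239.84 eV·nm / 6.530736000 eV
λ = 189.84690 nm

This is the ε-line of the Pfund series in Be³⁺.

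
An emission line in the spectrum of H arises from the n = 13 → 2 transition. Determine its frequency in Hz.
8.0299e+14 Hz

First, find the transition energy:
E_13 = -13.6057 / 13² = -0.08050710 eV
E_2 = -13.6057 / 2² = -3.40142500 eV
|ΔE| = |E_2 - E_13| = 3.32091790 eV

Convert to Joules: E = 3.32091790 eV × (1.602177 × 10⁻¹⁹ J/eV) = 5.320698e-19 J

Using E = hf:
f = E/h = 5.320698e-19 J / (6.62607 × 10⁻³⁴ J·s)
f = 8.0299e+14 Hz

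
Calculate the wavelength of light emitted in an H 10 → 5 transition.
3037.550 nm

First, find the transition energy using E_n = -13.6057 / n² eV:
E_10 = -13.6057 / 10² = -0.136057000 eV
E_5 = -13.6057 / 5² = -0.544228000 eV

Photon energy: |ΔE| = |E_5 - E_10| = 0.408171000 eV

Convert to wavelength using E = hc/λ with hc = 1239.84 eV·nm:
λ = hc/E = 1239.84 eV·nm / 0.408171000 eV
λ = 3037.550 nm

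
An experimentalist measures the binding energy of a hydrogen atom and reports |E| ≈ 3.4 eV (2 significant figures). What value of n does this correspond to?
n = 2

The exact energy levels follow E_n = -13.6057 eV / n².

The measured value (-3.4 eV) is reported to only 2 significant figures, so we must test candidate n values and see which one matches to that precision.

Candidate energies:
  n = 1:  E = -13.6057/1² = -13.605700 eV
  n = 2:  E = -13.6057/2² = -3.401425 eV  ← matches
  n = 3:  E = -13.6057/3² = -1.511744 eV
  n = 4:  E = -13.6057/4² = -0.850356 eV

Checking against the measurement of -3.4 eV (2 sig figs), only n = 2 agrees:
E_2 = -3.401425 eV, which rounds to -3.4 eV ✓

Therefore n = 2.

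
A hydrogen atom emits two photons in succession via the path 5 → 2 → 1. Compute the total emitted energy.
13.06 eV

The energy levels of hydrogen are E_n = -13.6057 / n² eV.

First transition (5 → 2):
ΔE₁ = |E_2 - E_5|
ΔE₁ = |-3.40142500 - (-0.54422800)| = 2.85720 eV

Second transition (2 → 1):
ΔE₂ = |E_1 - E_2|
ΔE₂ = |-13.60570000 - (-3.40142500)| = 10.20428 eV

Total energy released:
E_total = ΔE₁ + ΔE₂ = 2.85720 + 10.20428 = 13.06 eV

Note: This equals the direct transition 5 → 1: 13.06 eV ✓
Energy is conserved regardless of the path taken.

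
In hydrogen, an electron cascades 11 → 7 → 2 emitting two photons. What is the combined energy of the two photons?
3.29 eV

The energy levels of hydrogen are E_n = -13.6057 / n² eV.

First transition (11 → 7):
ΔE₁ = |E_7 - E_11|
ΔE₁ = |-0.27766735 - (-0.11244380)| = 0.16522 eV

Second transition (7 → 2):
ΔE₂ = |E_2 - E_7|
ΔE₂ = |-3.40142500 - (-0.27766735)| = 3.12376 eV

Total energy released:
E_total = ΔE₁ + ΔE₂ = 0.16522 + 3.12376 = 3.29 eV

Note: This equals the direct transition 11 → 2: 3.29 eV ✓
Energy is conserved regardless of the path taken.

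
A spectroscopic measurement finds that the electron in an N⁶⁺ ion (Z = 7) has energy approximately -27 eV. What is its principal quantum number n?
n = 5

The exact energy levels follow E_n = -13.6057 Z² / n² eV with Z = 7.

The measured value (-27 eV) is reported to only 2 significant figures, so we must test candidate n values and see which one matches to that precision.

Candidate energies:
  n = 3:  E = -13.6057 × 7² / 3² = -74.07548 eV
  n = 4:  E = -13.6057 × 7² / 4² = -41.66746 eV
  n = 5:  E = -13.6057 × 7² / 5² = -26.66717 eV  ← matches
  n = 6:  E = -13.6057 × 7² / 6² = -18.51887 eV
  n = 7:  E = -13.6057 × 7² / 7² = -13.60570 eV

Checking against the measurement of -27 eV (2 sig figs), only n = 5 agrees:
E_5 = -26.66717 eV, which rounds to -27 eV ✓

Therefore n = 5.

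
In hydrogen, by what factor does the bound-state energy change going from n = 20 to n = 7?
8.163

Using E_n = -13.6057 Z² / n² eV with Z = 1:

E_7 = -13.6057 / 7² = -13.6057 / 49 = -0.277667347 eV
E_20 = -13.6057 / 20² = -13.6057 / 400 = -0.034014250 eV

The ratio is:
E_7/E_20 = (-0.277667347) / (-0.034014250)
E_7/E_20 = (-13.6057/49) / (-13.6057/400)
E_7/E_20 = 400/49
E_7/E_20 = 8.163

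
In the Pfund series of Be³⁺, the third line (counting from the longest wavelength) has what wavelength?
233.6577 nm

The lines of a series are numbered from the longest wavelength (smallest ΔE) outward; the third line is the transition from n = n_f + 3 to n_f.
The Pfund series has all transitions ending at n_f = 5.

For Be³⁺ (Z = 4), the third line (γ-line) is the jump from n = 8 to n = 5:
E_8 = -13.6057 × 4² / 8² = -3.40142500 eV
E_5 = -13.6057 × 4² / 5² = -8.70764800 eV
ΔE = E_8 - E_5 = 5.30622300 eV

λ = hc/E = 1239.84 eV·nm / 5.30622300 eV
λ = 233.6577 nm

This is the γ-line of the Pfund series in Be³⁺.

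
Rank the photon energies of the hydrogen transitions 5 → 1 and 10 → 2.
5 → 1

Calculate the energy for each transition:

Transition 5 → 1:
ΔE₁ = |E_1 - E_5| = |-13.6057/1² - (-13.6057/5²)|
ΔE₁ = |-13.605700000 - (-0.544228000)| = 13.061472 eV

Transition 10 → 2:
ΔE₂ = |E_2 - E_10| = |-13.6057/2² - (-13.6057/10²)|
ΔE₂ = |-3.401425000 - (-0.136057000)| = 3.265368 eV

Since 13.061472 eV > 3.265368 eV, the transition 5 → 1 emits the more energetic photon.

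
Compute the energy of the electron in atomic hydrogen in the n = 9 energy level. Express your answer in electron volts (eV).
-0.17 eV

The energy levels of a hydrogen-like atom are given by:
E_n = -13.6057 eV / n²

For n = 9:
E_9 = -13.6057 eV / 9²
E_9 = -13.6057 eV / 81
E_9 = -0.17 eV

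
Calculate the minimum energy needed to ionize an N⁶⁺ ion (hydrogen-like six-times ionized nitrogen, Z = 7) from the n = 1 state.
666.68 eV

The ionization energy is the energy needed to remove the electron completely (n → ∞).

For a hydrogen-like ion with Z = 7, E_n = -13.6057 Z² / n² eV.

At n = 1: E_1 = -13.6057 × 7² / 1² = -666.67930 eV
At n = ∞: E_∞ = 0 eV

Ionization energy = E_∞ - E_1 = 0 - (-666.67930) = 666.67930 eV
Ionization energy ≈ 666.68 eV

This is also called the binding energy of the electron in state n = 1.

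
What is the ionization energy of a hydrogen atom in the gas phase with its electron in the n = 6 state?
0.377936 eV

The ionization energy is the energy needed to remove the electron completely (n → ∞).

For hydrogen, E_n = -13.6057 eV / n².

At n = 6: E_6 = -13.6057 / 6² = -0.377936111 eV
At n = ∞: E_∞ = 0 eV

Ionization energy = E_∞ - E_6 = 0 - (-0.377936111) = 0.377936111 eV
Ionization energy ≈ 0.377936 eV

This is also called the binding energy of the electron in state n = 6.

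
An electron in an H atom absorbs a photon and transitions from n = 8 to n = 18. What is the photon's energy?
0.1706 eV

The energy levels of a hydrogen-like atom are E_n = -13.6057 eV / n².

Energy at n = 8: E_8 = -13.6057 / 8² = -0.2125891 eV
Energy at n = 18: E_18 = -13.6057 / 18² = -0.0419929 eV

The excitation energy is the difference:
ΔE = E_18 - E_8
ΔE = -0.0419929 - (-0.2125891)
ΔE = 0.1706 eV

Since this is positive, energy must be absorbed (photon absorption).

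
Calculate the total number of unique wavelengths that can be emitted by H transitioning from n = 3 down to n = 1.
3

The electron can occupy levels n = 1, 2, ..., 3 during de-excitation — that is m = 3 - 1 + 1 = 3 distinct levels.

The number of distinct spectral lines equals the number of ways to choose 2 of these m levels (each pair gives one possible emission transition):

Number of lines = m(m-1)/2 = 3×2/2 = 3

These correspond to all possible transitions between the 3 levels:
3 → 2, 3 → 1, 2 → 1

Each transition produces a photon with a unique energy (and thus wavelength). This count does not depend on Z.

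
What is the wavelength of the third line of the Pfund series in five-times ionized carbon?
103.847878 nm

The lines of a series are numbered from the longest wavelength (smallest ΔE) outward; the third line is the transition from n = n_f + 3 to n_f.
The Pfund series has all transitions ending at n_f = 5.

For C⁵⁺ (Z = 6), the third line (γ-line) is the jump from n = 8 to n = 5:
E_8 = -13.6057 × 6² / 8² = -7.653206250 eV
E_5 = -13.6057 × 6² / 5² = -19.592208000 eV
ΔE = E_8 - E_5 = 11.939001750 eV

λ = hc/E = 1239.84 eV·nm / 11.939001750 eV
λ = 103.847878 nm

This is the γ-line of the Pfund series in C⁵⁺.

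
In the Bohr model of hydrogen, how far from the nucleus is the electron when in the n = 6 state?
1.9050 nm (or 19.0504 Å)

The Bohr radius formula is:
r_n = n² a₀ / Z

where a₀ = 0.0529177 nm is the Bohr radius.

For H (Z = 1) at n = 6:
r_6 = 6² × 0.0529177 nm / 1
r_6 = 36 × 0.0529177 nm / 1
r_6 = 1.90504 nm / 1
r_6 = 1.9050 nm

The electron orbits at approximately 1.9050 nm from the nucleus.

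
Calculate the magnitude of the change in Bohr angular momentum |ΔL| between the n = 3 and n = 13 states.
1.05457e-33 J·s (or 10ℏ)

In the Bohr model, L_n = nℏ where ℏ = 1.0545718e-34 J·s.

L_13 = 13ℏ = 1.3709433e-33 J·s
L_3 = 3ℏ = 3.1637154e-34 J·s

ΔL = L_13 - L_3 = (13 - 3)ℏ = 10ℏ
ΔL = 10 × 1.0545718e-34 J·s = 1.05457e-33 J·s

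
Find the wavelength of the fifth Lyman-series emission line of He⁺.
23.4325 nm

The lines of a series are numbered from the longest wavelength (smallest ΔE) outward; the fifth line is the transition from n = n_f + 5 to n_f.
The Lyman series has all transitions ending at n_f = 1.

For He⁺ (Z = 2), the fifth line (ε-line) is the jump from n = 6 to n = 1:
E_6 = -13.6057 × 2² / 6² = -1.511744 eV
E_1 = -13.6057 × 2² / 1² = -54.422800 eV
ΔE = E_6 - E_1 = 52.911056 eV

λ = hc/E = 1239.84 eV·nm / 52.911056 eV
λ = 23.4325 nm

This is the ε-line of the Lyman series in He⁺.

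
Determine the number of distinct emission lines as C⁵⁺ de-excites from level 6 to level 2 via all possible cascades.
10

The electron can occupy levels n = 2, 3, ..., 6 during de-excitation — that is m = 6 - 2 + 1 = 5 distinct levels.

The number of distinct spectral lines equals the number of ways to choose 2 of these m levels (each pair gives one possible emission transition):

Number of lines = m(m-1)/2 = 5×4/2 = 10

These correspond to all possible transitions between the 5 levels:
6 → 5, 6 → 4, 6 → 3, 6 → 2, 5 → 4, 5 → 3, 5 → 2, 4 → 3...

Each transition produces a photon with a unique energy (and thus wavelength). This count does not depend on Z.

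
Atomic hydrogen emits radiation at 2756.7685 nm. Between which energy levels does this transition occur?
n = 12 → n = 5

First, find the photon energy from the wavelength (hc = 1239.84 eV·nm):
E = hc/λ = 1239.84 eV·nm / 2756.7685 nm = 0.44974397 eV

The energy levels of hydrogen satisfy E_n = -13.6057 / n² eV, so an emission n_i → n_f releases
ΔE = 13.6057 × (1/n_f² − 1/n_i²) eV.

Setting ΔE equal to the photon energy:
1/n_f² − 1/n_i² = 0.44974397 / 13.6057 = 0.033055555

Since 1/n_i² must be positive, we need 1/n_f² > 0.033055555, i.e. n_f ≤ 5. For each allowed n_f, solve n_i = (1/n_f² − 0.033055555)^(−1/2) and check whether it is a whole number:
  n_f = 1: 1/n_i² = 1.000000000 − 0.033055555 = 0.966944445 → n_i = 1.017  (not an integer) ✗
  n_f = 2: 1/n_i² = 0.250000000 − 0.033055555 = 0.216944445 → n_i = 2.147  (not an integer) ✗
  n_f = 3: 1/n_i² = 0.111111111 − 0.033055555 = 0.078055556 → n_i = 3.579  (not an integer) ✗
  n_f = 4: 1/n_i² = 0.062500000 − 0.033055555 = 0.029444445 → n_i = 5.828  (not an integer) ✗
  n_f = 5: 1/n_i² = 0.040000000 − 0.033055555 = 0.006944445 → n_i = 12.000  → integer, n_i = 12 ✓

Only n_f = 5 gives an integer upper level, n_i = 12.

The transition is from n = 12 to n = 5 (emission).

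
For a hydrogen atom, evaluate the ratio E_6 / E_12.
4.00

Using E_n = -13.6057 Z² / n² eV with Z = 1:

E_6 = -13.6057 / 6² = -13.6057 / 36 = -0.37793611 eV
E_12 = -13.6057 / 12² = -13.6057 / 144 = -0.09448403 eV

The ratio is:
E_6/E_12 = (-0.37793611) / (-0.09448403)
E_6/E_12 = (-13.6057/36) / (-13.6057/144)
E_6/E_12 = 144/36
E_6/E_12 = 4.00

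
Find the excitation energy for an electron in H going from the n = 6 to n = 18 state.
0.3359 eV

The energy levels of a hydrogen-like atom are E_n = -13.6057 eV / n².

Energy at n = 6: E_6 = -13.6057 / 6² = -0.3779361 eV
Energy at n = 18: E_18 = -13.6057 / 18² = -0.0419929 eV

The excitation energy is the difference:
ΔE = E_18 - E_6
ΔE = -0.0419929 - (-0.3779361)
ΔE = 0.3359 eV

Since this is positive, energy must be absorbed (photon absorption).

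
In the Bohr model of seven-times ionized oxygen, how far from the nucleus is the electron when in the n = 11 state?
0.8004 nm (or 8.0038 Å)

The Bohr radius formula is:
r_n = n² a₀ / Z

where a₀ = 0.0529177 nm is the Bohr radius.

For O⁷⁺ (Z = 8) at n = 11:
r_11 = 11² × 0.0529177 nm / 8
r_11 = 121 × 0.0529177 nm / 8
r_11 = 6.40304 nm / 8
r_11 = 0.8004 nm

The electron orbits at approximately 0.8004 nm from the nucleus.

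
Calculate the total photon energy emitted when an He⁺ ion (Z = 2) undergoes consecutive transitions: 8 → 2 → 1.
53.5724 eV

The energy levels of He⁺ are E_n = -13.6057 × 2² / n² eV.

First transition (8 → 2):
ΔE₁ = |E_2 - E_8|
ΔE₁ = |-13.6057000000 - (-0.8503562500)| = 12.7553438 eV

Second transition (2 → 1):
ΔE₂ = |E_1 - E_2|
ΔE₂ = |-54.4228000000 - (-13.6057000000)| = 40.8171000 eV

Total energy released:
E_total = ΔE₁ + ΔE₂ = 12.7553438 + 40.8171000 = 53.5724 eV

Note: This equals the direct transition 8 → 1: 53.5724 eV ✓
Energy is conserved regardless of the path taken.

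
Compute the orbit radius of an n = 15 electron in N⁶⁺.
1.7009 nm (or 17.0093 Å)

The Bohr radius formula is:
r_n = n² a₀ / Z

where a₀ = 0.0529177 nm is the Bohr radius.

For N⁶⁺ (Z = 7) at n = 15:
r_15 = 15² × 0.0529177 nm / 7
r_15 = 225 × 0.0529177 nm / 7
r_15 = 11.90648 nm / 7
r_15 = 1.7009 nm

The electron orbits at approximately 1.7009 nm from the nucleus.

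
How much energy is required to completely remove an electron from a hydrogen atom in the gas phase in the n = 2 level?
3.401 eV

The ionization energy is the energy needed to remove the electron completely (n → ∞).

For hydrogen, E_n = -13.6057 eV / n².

At n = 2: E_2 = -13.6057 / 2² = -3.401425 eV
At n = ∞: E_∞ = 0 eV

Ionization energy = E_∞ - E_2 = 0 - (-3.401425) = 3.401425 eV
Ionization energy ≈ 3.401 eV

This is also called the binding energy of the electron in state n = 2.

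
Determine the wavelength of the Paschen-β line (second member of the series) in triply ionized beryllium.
80.092 nm

The lines of a series are numbered from the longest wavelength (smallest ΔE) outward; the second line is the transition from n = n_f + 2 to n_f.
The Paschen series has all transitions ending at n_f = 3.

For Be³⁺ (Z = 4), the second line (β-line) is the jump from n = 5 to n = 3:
E_5 = -13.6057 × 4² / 5² = -8.70765 eV
E_3 = -13.6057 × 4² / 3² = -24.18791 eV
ΔE = E_5 - E_3 = 15.48026 eV

λ = hc/E = 1239.84 eV·nm / 15.48026 eV
λ = 80.092 nm

This is the β-line of the Paschen series in Be³⁺.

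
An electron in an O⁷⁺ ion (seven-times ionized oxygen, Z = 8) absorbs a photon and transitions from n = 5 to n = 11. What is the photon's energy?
27.634189 eV

The energy levels of a hydrogen-like atom are E_n = -13.6057 Z² eV / n².

Energy at n = 5: E_5 = -13.6057 × 8² / 5² = -34.830592000 eV
Energy at n = 11: E_11 = -13.6057 × 8² / 11² = -7.196403306 eV

The excitation energy is the difference:
ΔE = E_11 - E_5
ΔE = -7.196403306 - (-34.830592000)
ΔE = 27.634189 eV

Since this is positive, energy must be absorbed (photon absorption).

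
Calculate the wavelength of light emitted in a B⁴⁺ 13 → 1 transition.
3.667 nm

First, find the transition energy using E_n = -13.6057 Z² / n² eV:
E_13 = -13.6057 × 5² / 13² = -2.01268 eV
E_1 = -13.6057 × 5² / 1² = -340.14250 eV

Photon energy: |ΔE| = |E_1 - E_13| = 338.12982 eV

Convert to wavelength using E = hc/λ with hc = 1239.84 eV·nm:
λ = hc/E = 1239.84 eV·nm / 338.12982 eV
λ = 3.667 nm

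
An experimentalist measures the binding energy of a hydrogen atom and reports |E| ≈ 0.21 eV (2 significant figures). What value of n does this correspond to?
n = 8

The exact energy levels follow E_n = -13.6057 eV / n².

The measured value (-0.21 eV) is reported to only 2 significant figures, so we must test candidate n values and see which one matches to that precision.

Candidate energies:
  n = 6:  E = -13.6057/6² = -0.37794 eV
  n = 7:  E = -13.6057/7² = -0.27767 eV
  n = 8:  E = -13.6057/8² = -0.21259 eV  ← matches
  n = 9:  E = -13.6057/9² = -0.16797 eV
  n = 10:  E = -13.6057/10² = -0.13606 eV

Checking against the measurement of -0.21 eV (2 sig figs), only n = 8 agrees:
E_8 = -0.21259 eV, which rounds to -0.21 eV ✓

Therefore n = 8.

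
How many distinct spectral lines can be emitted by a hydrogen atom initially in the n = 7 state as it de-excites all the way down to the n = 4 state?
6

The electron can occupy levels n = 4, 5, ..., 7 during de-excitation — that is m = 7 - 4 + 1 = 4 distinct levels.

The number of distinct spectral lines equals the number of ways to choose 2 of these m levels (each pair gives one possible emission transition):

Number of lines = m(m-1)/2 = 4×3/2 = 6

These correspond to all possible transitions between the 4 levels:
7 → 6, 7 → 5, 7 → 4, 6 → 5, 6 → 4, 5 → 4

Each transition produces a photon with a unique energy (and thus wavelength). This count does not depend on Z.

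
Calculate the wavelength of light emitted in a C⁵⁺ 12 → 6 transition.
121.50 nm

First, find the transition energy using E_n = -13.6057 Z² / n² eV:
E_12 = -13.6057 × 6² / 12² = -3.40143 eV
E_6 = -13.6057 × 6² / 6² = -13.60570 eV

Photon energy: |ΔE| = |E_6 - E_12| = 10.20427 eV

Convert to wavelength using E = hc/λ with hc = 1239.84 eV·nm:
λ = hc/E = 1239.84 eV·nm / 10.20427 eV
λ = 121.50 nm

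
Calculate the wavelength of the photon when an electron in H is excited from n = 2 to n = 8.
388.806456 nm

First, find the transition energy using E_n = -13.6057 / n² eV:
E_2 = -13.6057 / 2² = -3.4014250000 eV
E_8 = -13.6057 / 8² = -0.2125890625 eV

Photon energy: |ΔE| = |E_8 - E_2| = 3.1888359375 eV

Convert to wavelength using E = hc/λ with hc = 1239.84 eV·nm:
λ = hc/E = 1239.84 eV·nm / 3.1888359375 eV
λ = 388.806456 nm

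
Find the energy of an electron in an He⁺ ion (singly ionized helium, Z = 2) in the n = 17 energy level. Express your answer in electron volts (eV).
-0.18831 eV

The energy levels of a hydrogen-like atom are given by:
E_n = -13.6057 Z² / n² eV  (with Z = 2 for He⁺)

For n = 17:
E_17 = -13.6057 × 2² / 17²
E_17 = -13.6057 × 4 / 289
E_17 = -0.18831 eV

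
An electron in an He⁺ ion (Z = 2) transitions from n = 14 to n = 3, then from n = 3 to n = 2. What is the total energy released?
13.328 eV

The energy levels of He⁺ are E_n = -13.6057 × 2² / n² eV.

First transition (14 → 3):
ΔE₁ = |E_3 - E_14|
ΔE₁ = |-6.046977778 - (-0.277667347)| = 5.769310 eV

Second transition (3 → 2):
ΔE₂ = |E_2 - E_3|
ΔE₂ = |-13.605700000 - (-6.046977778)| = 7.558722 eV

Total energy released:
E_total = ΔE₁ + ΔE₂ = 5.769310 + 7.558722 = 13.328 eV

Note: This equals the direct transition 14 → 2: 13.328 eV ✓
Energy is conserved regardless of the path taken.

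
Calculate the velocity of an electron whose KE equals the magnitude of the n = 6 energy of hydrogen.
3.646e+05 m/s (or 0.122% of c)

The binding energy at n = 6 for hydrogen is:
E_6 = -13.6057/6² = -0.3779361 eV
|E_6| = 0.3779361 eV

Convert to Joules:
KE = 0.3779361 eV × (1.602177 × 10⁻¹⁹ J/eV) = 6.05521e-20 J

Using KE = ½mv²:
v = √(2·KE/m_e)
v = √(2 × 6.05521e-20 J / 9.10938 × 10⁻³¹ kg)
v = 3.646e+05 m/s

This is approximately 0.122% the speed of light.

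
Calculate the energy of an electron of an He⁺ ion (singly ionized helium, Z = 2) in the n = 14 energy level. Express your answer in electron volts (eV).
-0.28 eV

The energy levels of a hydrogen-like atom are given by:
E_n = -13.6057 Z² / n² eV  (with Z = 2 for He⁺)

For n = 14:
E_14 = -13.6057 × 2² / 14²
E_14 = -13.6057 × 4 / 196
E_14 = -0.28 eV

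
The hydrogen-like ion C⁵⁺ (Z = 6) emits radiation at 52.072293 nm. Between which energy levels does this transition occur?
n = 4 → n = 3

First, find the photon energy from the wavelength (hc = 1239.84 eV·nm):
E = hc/λ = 1239.84 eV·nm / 52.072293 nm = 23.809975 eV

The energy levels of C⁵⁺ satisfy E_n = -13.6057 × 6² / n² eV, so an emission n_i → n_f releases
ΔE = 13.6057 × 6² × (1/n_f² − 1/n_i²) eV.

Setting ΔE equal to the photon energy:
1/n_f² − 1/n_i² = 23.809975 / (13.6057 × 6²) = 0.048611111

Since 1/n_i² must be positive, we need 1/n_f² > 0.048611111, i.e. n_f ≤ 4. For each allowed n_f, solve n_i = (1/n_f² − 0.048611111)^(−1/2) and check whether it is a whole number:
  n_f = 1: 1/n_i² = 1.000000000 − 0.048611111 = 0.951388889 → n_i = 1.025  (not an integer) ✗
  n_f = 2: 1/n_i² = 0.250000000 − 0.048611111 = 0.201388889 → n_i = 2.228  (not an integer) ✗
  n_f = 3: 1/n_i² = 0.111111111 − 0.048611111 = 0.062500000 → n_i = 4.000  → integer, n_i = 4 ✓
  n_f = 4: 1/n_i² = 0.062500000 − 0.048611111 = 0.013888889 → n_i = 8.485  (not an integer) ✗

Only n_f = 3 gives an integer upper level, n_i = 4.

The transition is from n = 4 to n = 3 (emission).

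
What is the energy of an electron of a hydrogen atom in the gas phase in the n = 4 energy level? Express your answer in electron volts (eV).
-0.85 eV

The energy levels of a hydrogen-like atom are given by:
E_n = -13.6057 eV / n²

For n = 4:
E_4 = -13.6057 eV / 4²
E_4 = -13.6057 eV / 16
E_4 = -0.85 eV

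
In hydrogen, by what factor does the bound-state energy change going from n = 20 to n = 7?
8.163

Using E_n = -13.6057 Z² / n² eV with Z = 1:

E_7 = -13.6057 / 7² = -13.6057 / 49 = -0.277667347 eV
E_20 = -13.6057 / 20² = -13.6057 / 400 = -0.034014250 eV

The ratio is:
E_7/E_20 = (-0.277667347) / (-0.034014250)
E_7/E_20 = (-13.6057/49) / (-13.6057/400)
E_7/E_20 = 400/49
E_7/E_20 = 8.163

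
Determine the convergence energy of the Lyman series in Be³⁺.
217.691200 eV

The series limit corresponds to the transition from n = ∞ to n = 1.
This is the highest energy (shortest wavelength) transition in the Lyman series.

E_∞ = 0 eV
E_1 = -13.6057 × 4² / 1² = -217.691200 eV

Energy at series limit:
ΔE = E_∞ - E_1 = 0 - (-217.691200) = 217.691200 eV

This energy equals the ionization energy from the n = 1 state of Be³⁺.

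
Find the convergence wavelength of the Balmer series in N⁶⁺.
7.438899 nm

The series limit corresponds to the transition from n = ∞ to n = 2.
This is the highest energy (shortest wavelength) transition in the Balmer series.

E_∞ = 0 eV
E_2 = -13.6057 × 7² / 2² = -166.66982500 eV

Energy at series limit:
ΔE = E_∞ - E_2 = 0 - (-166.66982500) = 166.66982500 eV
λ = hc/E = 1239.84 eV·nm / 166.66982500 eV = 7.438899 nm

This energy equals the ionization energy from the n = 2 state of N⁶⁺.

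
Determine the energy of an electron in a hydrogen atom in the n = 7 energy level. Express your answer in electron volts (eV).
-0.27767 eV

The energy levels of a hydrogen-like atom are given by:
E_n = -13.6057 eV / n²

For n = 7:
E_7 = -13.6057 eV / 7²
E_7 = -13.6057 eV / 49
E_7 = -0.27767 eV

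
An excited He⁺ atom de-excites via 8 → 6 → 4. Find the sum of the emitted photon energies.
2.551069 eV

The energy levels of He⁺ are E_n = -13.6057 × 2² / n² eV.

First transition (8 → 6):
ΔE₁ = |E_6 - E_8|
ΔE₁ = |-1.511744444444 - (-0.850356250000)| = 0.661388194 eV

Second transition (6 → 4):
ΔE₂ = |E_4 - E_6|
ΔE₂ = |-3.401425000000 - (-1.511744444444)| = 1.889680556 eV

Total energy released:
E_total = ΔE₁ + ΔE₂ = 0.661388194 + 1.889680556 = 2.551069 eV

Note: This equals the direct transition 8 → 4: 2.551069 eV ✓
Energy is conserved regardless of the path taken.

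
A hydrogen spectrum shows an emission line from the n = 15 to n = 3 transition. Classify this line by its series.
Paschen series

The spectral series in hydrogen are named based on the final (lower) energy level:
- Lyman series: n_final = 1 (ultraviolet)
- Balmer series: n_final = 2 (visible/near-UV)
- Paschen series: n_final = 3 (infrared)
- Brackett series: n_final = 4 (infrared)
- Pfund series: n_final = 5 (far infrared)

Since this transition ends at n = 3, it belongs to the Paschen series.

For reference, this 15 → 3 line has photon energy
ΔE = 13.6057 eV × (1/3² - 1/15²) = 1.45127467 eV,
corresponding to wavelength λ = hc/ΔE = 1239.84 eV·nm / 1.45127467 eV = 854.3111 nm in the infrared region.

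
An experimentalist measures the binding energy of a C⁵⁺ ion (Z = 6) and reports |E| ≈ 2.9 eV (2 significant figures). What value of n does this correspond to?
n = 13

The exact energy levels follow E_n = -13.6057 Z² / n² eV with Z = 6.

The measured value (-2.9 eV) is reported to only 2 significant figures, so we must test candidate n values and see which one matches to that precision.

Candidate energies:
  n = 11:  E = -13.6057 × 6² / 11² = -4.047977 eV
  n = 12:  E = -13.6057 × 6² / 12² = -3.401425 eV
  n = 13:  E = -13.6057 × 6² / 13² = -2.898256 eV  ← matches
  n = 14:  E = -13.6057 × 6² / 14² = -2.499006 eV
  n = 15:  E = -13.6057 × 6² / 15² = -2.176912 eV

Checking against the measurement of -2.9 eV (2 sig figs), only n = 13 agrees:
E_13 = -2.898256 eV, which rounds to -2.9 eV ✓

Therefore n = 13.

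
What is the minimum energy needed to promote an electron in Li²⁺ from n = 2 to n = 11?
29.60083 eV

The energy levels of a hydrogen-like atom are E_n = -13.6057 Z² eV / n².

Energy at n = 2: E_2 = -13.6057 × 3² / 2² = -30.61282500 eV
Energy at n = 11: E_11 = -13.6057 × 3² / 11² = -1.01199421 eV

The excitation energy is the difference:
ΔE = E_11 - E_2
ΔE = -1.01199421 - (-30.61282500)
ΔE = 29.60083 eV

Since this is positive, energy must be absorbed (photon absorption).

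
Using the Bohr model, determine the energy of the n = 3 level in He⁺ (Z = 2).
-6.047 eV

For hydrogen-like ions, the energy levels scale with Z²:
E_n = -13.6057 Z² / n² eV

For He⁺ (Z = 2) at n = 3:
E_3 = -13.6057 × 2² / 3²
E_3 = -13.6057 × 4 / 9
E_3 = -54.4228 / 9
E_3 = -6.047 eV

The energy is 4 times more negative than hydrogen at the same n due to the stronger nuclear charge.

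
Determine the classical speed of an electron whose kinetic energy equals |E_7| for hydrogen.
3.1253e+05 m/s (or 0.10425% of c)

The binding energy at n = 7 for hydrogen is:
E_7 = -13.6057/7² = -0.27766735 eV
|E_7| = 0.27766735 eV

Convert to Joules:
KE = 0.27766735 eV × (1.602177 × 10⁻¹⁹ J/eV) = 4.448722e-20 J

Using KE = ½mv²:
v = √(2·KE/m_e)
v = √(2 × 4.448722e-20 J / 9.10938 × 10⁻³¹ kg)
v = 3.1253e+05 m/s

This is approximately 0.10425% the speed of light.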